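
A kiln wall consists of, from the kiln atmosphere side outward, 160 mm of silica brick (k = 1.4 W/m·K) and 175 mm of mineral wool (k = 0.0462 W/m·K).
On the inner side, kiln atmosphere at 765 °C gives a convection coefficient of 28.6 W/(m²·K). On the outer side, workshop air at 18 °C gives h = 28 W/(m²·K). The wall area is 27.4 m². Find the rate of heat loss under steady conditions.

Series thermal resistances:
R_inner film = 1/(h_i·A) = 1/(28.6×27.4) = 0.001276 K/W
R_silica brick = L/(kA) = 0.16/(1.4×27.4) = 0.004171 K/W
R_mineral wool = L/(kA) = 0.175/(0.0462×27.4) = 0.1382 K/W
R_outer film = 1/(h_o·A) = 1/(28×27.4) = 0.001303 K/W
R_total = 0.145 K/W
Q = ΔT / R_total = 747 / 0.145

Q ≈ 5150 W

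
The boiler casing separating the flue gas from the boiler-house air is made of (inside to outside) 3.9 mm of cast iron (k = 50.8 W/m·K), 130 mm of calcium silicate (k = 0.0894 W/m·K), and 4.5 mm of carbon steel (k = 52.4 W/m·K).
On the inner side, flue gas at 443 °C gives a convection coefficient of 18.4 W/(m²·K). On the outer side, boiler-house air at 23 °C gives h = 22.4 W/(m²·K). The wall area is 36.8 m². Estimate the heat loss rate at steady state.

Thermal resistances in series:
R_inner film = 1/(h_i·A) = 1/(18.4×36.8) = 0.001477 K/W
R_cast iron = L/(kA) = 0.0039/(50.8×36.8) = 2.086×10^-6 K/W
R_calcium silicate = L/(kA) = 0.13/(0.0894×36.8) = 0.03951 K/W
R_carbon steel = L/(kA) = 0.0045/(52.4×36.8) = 2.334×10^-6 K/W
R_outer film = 1/(h_o·A) = 1/(22.4×36.8) = 0.001213 K/W
R_total = 0.04221 K/W
Q = ΔT / R_total = 420 / 0.04221

Q ≈ 9950 W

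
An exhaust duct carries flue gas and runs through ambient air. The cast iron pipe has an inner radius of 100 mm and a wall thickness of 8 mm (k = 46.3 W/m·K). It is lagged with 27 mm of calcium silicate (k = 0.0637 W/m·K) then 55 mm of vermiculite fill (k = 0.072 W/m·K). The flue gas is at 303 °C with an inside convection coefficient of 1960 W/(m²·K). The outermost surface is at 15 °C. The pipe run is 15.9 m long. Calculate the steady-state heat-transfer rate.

Q ≈ 3480 W

Cylindrical conduction, so R = ln(r₂/r₁)/(2πkL) per layer, in series:
R_inner film = 1/(h_i·2πr₁L) = 1/(1960×2π×0.1×15.9) = 5.107×10^-5 K/W
R_cast iron pipe wall = ln(108/100)/(2π×46.3×15.9) = 1.664×10^-5 K/W
R_calcium silicate = ln(135/108)/(2π×0.0637×15.9) = 0.03506 K/W
R_vermiculite fill = ln(190/135)/(2π×0.072×15.9) = 0.04751 K/W
R_total = 0.08264 K/W
Q = ΔT/R_total = 288/0.08264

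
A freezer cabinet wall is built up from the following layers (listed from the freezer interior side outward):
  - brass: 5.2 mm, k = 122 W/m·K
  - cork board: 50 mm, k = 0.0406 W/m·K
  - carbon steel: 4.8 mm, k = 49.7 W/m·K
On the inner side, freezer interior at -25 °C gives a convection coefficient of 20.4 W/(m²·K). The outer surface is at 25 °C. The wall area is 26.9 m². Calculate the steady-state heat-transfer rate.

Q ≈ 1050 W

Using the resistance-network approach (series):
R_inner film = 1/(h_i·A) = 1/(20.4×26.9) = 0.001822 K/W
R_brass = L/(kA) = 0.0052/(122×26.9) = 1.584×10^-6 K/W
R_cork board = L/(kA) = 0.05/(0.0406×26.9) = 0.04578 K/W
R_carbon steel = L/(kA) = 0.0048/(49.7×26.9) = 3.59×10^-6 K/W
R_total = 0.04761 K/W
Q = ΔT / R_total = 50 / 0.04761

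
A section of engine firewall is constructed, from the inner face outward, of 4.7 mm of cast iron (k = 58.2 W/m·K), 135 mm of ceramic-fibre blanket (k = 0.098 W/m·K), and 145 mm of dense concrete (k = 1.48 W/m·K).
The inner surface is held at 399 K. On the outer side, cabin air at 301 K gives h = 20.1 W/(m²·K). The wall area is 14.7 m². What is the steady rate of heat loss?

Using the resistance-network approach (series):
R_cast iron = L/(kA) = 0.0047/(58.2×14.7) = 5.494×10^-6 K/W
R_ceramic-fibre blanket = L/(kA) = 0.135/(0.098×14.7) = 0.09371 K/W
R_dense concrete = L/(kA) = 0.145/(1.48×14.7) = 0.006665 K/W
R_outer film = 1/(h_o·A) = 1/(20.1×14.7) = 0.003384 K/W
R_total = 0.1038 K/W
Q = ΔT / R_total = 98 / 0.1038

Q ≈ 944 W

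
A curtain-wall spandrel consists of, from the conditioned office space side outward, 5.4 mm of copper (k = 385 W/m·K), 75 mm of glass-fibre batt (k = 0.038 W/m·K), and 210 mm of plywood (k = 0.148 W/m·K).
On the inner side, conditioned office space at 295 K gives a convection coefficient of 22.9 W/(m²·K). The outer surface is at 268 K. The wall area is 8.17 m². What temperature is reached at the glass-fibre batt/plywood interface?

T ≈ 279 K

Model the wall as resistances in series:
R_inner film = 1/(h_i·A) = 1/(22.9×8.17) = 0.005345 K/W
R_copper = L/(kA) = 0.0054/(385×8.17) = 1.717×10^-6 K/W
R_glass-fibre batt = L/(kA) = 0.075/(0.038×8.17) = 0.2416 K/W
R_plywood = L/(kA) = 0.21/(0.148×8.17) = 0.1737 K/W
R_total = 0.4206 K/W;  Q = ΔT/R_total = 27/0.4206 = 64.19 W
T_interface = T_inner − Q·ΣR(inner→interface) = 295 − 64.2×0.2469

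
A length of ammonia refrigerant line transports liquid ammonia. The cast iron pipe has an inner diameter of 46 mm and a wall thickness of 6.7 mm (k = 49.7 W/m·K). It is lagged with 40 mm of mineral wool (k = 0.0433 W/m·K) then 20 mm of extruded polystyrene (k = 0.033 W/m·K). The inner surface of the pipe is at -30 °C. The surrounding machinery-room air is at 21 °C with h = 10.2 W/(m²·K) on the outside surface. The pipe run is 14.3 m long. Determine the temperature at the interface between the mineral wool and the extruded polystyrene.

For a radial system each layer contributes R = ln(r_out/r_in)/(2πkL); films add R = 1/(hA).
R_cast iron pipe wall = ln(29.7/23)/(2π×49.7×14.3) = 5.725×10^-5 K/W
R_mineral wool = ln(69.7/29.7)/(2π×0.0433×14.3) = 0.2193 K/W
R_extruded polystyrene = ln(89.7/69.7)/(2π×0.033×14.3) = 0.08508 K/W
R_outer film = 1/(h_o·2πr_oL) = 1/(10.2×2π×0.0897×14.3) = 0.01216 K/W
R_total = 0.3166 K/W
Q = ΔT/R_total = 51/0.3166
Q = 161 W
T_interface = T_inner + Q·ΣR(inner→interface) = -30 + 161×0.2193

T ≈ 5.33 °C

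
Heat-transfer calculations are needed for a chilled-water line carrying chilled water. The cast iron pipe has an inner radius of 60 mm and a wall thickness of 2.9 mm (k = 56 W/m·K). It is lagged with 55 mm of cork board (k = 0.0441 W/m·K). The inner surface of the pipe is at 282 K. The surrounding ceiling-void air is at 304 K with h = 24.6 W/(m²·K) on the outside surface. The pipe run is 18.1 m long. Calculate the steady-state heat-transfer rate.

Q ≈ 171 W

Treating each annulus and film as a series resistance:
R_cast iron pipe wall = ln(62.9/60)/(2π×56×18.1) = 7.412×10^-6 K/W
R_cork board = ln(117.9/62.9)/(2π×0.0441×18.1) = 0.1253 K/W
R_outer film = 1/(h_o·2πr_oL) = 1/(24.6×2π×0.1179×18.1) = 0.003032 K/W
R_total = 0.1283 K/W
Q = ΔT/R_total = 22/0.1283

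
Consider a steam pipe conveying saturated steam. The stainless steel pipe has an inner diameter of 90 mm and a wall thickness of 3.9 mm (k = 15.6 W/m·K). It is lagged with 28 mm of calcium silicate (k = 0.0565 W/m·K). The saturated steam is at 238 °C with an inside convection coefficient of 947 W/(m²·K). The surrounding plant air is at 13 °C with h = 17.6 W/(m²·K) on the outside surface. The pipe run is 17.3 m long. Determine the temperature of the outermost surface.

Radial resistances (cylindrical: R_cond = ln(r_o/r_i)/(2πkL), R_conv = 1/(h·2πrL)):
R_inner film = 1/(h_i·2πr₁L) = 1/(947×2π×0.045×17.3) = 2.159×10^-4 K/W
R_stainless steel pipe wall = ln(48.9/45)/(2π×15.6×17.3) = 4.901×10^-5 K/W
R_calcium silicate = ln(76.9/48.9)/(2π×0.0565×17.3) = 0.07372 K/W
R_outer film = 1/(h_o·2πr_oL) = 1/(17.6×2π×0.0769×17.3) = 0.006797 K/W
R_total = 0.08078 K/W
Q = ΔT/R_total = 225/0.08078
Q = 2790 W
T_interface = T_inner − Q·ΣR(inner→interface) = 238 − 2790×0.07398

T ≈ 31.9 °C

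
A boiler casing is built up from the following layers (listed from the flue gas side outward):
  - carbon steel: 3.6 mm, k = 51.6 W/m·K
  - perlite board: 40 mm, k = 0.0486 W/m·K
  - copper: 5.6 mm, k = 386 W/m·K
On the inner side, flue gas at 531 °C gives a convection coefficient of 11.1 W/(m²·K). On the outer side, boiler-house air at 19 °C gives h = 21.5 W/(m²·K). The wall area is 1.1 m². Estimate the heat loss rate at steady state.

Q ≈ 587 W

Model the wall as resistances in series:
R_inner film = 1/(h_i·A) = 1/(11.1×1.1) = 0.0819 K/W
R_carbon steel = L/(kA) = 0.0036/(51.6×1.1) = 6.342×10^-5 K/W
R_perlite board = L/(kA) = 0.04/(0.0486×1.1) = 0.7482 K/W
R_copper = L/(kA) = 0.0056/(386×1.1) = 1.319×10^-5 K/W
R_outer film = 1/(h_o·A) = 1/(21.5×1.1) = 0.04228 K/W
R_total = 0.8725 K/W
Q = ΔT / R_total = 512 / 0.8725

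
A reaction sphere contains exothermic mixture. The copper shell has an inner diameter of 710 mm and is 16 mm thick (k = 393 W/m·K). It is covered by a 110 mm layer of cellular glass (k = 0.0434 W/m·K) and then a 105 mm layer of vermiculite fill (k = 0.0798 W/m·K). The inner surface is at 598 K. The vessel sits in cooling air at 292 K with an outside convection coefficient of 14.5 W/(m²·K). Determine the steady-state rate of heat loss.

Radial (spherical) resistances in series:
R_copper shell = (1/0.355 − 1/0.371)/(4π×393) = 2.46×10^-5 K/W
R_cellular glass = (1/0.371 − 1/0.481)/(4π×0.0434) = 1.13 K/W
R_vermiculite fill = (1/0.481 − 1/0.586)/(4π×0.0798) = 0.3715 K/W
R_outer film = 1/(h·4πr_o²) = 1/(14.5×4π×0.586²) = 0.01598 K/W
R_total = 1.518 K/W
Q = ΔT/R_total = 306/1.518

Q ≈ 202 W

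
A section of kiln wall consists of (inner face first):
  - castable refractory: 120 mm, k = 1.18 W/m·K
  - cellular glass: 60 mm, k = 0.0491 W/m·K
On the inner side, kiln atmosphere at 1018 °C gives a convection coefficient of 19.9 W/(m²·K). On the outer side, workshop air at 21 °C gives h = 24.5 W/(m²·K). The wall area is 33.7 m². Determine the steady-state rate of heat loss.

Q ≈ 23700 W

Series thermal resistances:
R_inner film = 1/(h_i·A) = 1/(19.9×33.7) = 0.001491 K/W
R_castable refractory = L/(kA) = 0.12/(1.18×33.7) = 0.003018 K/W
R_cellular glass = L/(kA) = 0.06/(0.0491×33.7) = 0.03626 K/W
R_outer film = 1/(h_o·A) = 1/(24.5×33.7) = 0.001211 K/W
R_total = 0.04198 K/W
Q = ΔT / R_total = 997 / 0.04198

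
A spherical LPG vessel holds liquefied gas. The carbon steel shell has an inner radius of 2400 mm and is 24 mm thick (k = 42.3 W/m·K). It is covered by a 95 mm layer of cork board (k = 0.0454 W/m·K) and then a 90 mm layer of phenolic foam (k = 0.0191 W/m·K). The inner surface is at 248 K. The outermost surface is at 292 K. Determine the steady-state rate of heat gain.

Q ≈ 522 W

Spherical conduction: R = (1/r_in − 1/r_out)/(4πk) per layer; series-sum.
R_carbon steel shell = (1/2.4 − 1/2.424)/(4π×42.3) = 7.761×10^-6 K/W
R_cork board = (1/2.424 − 1/2.519)/(4π×0.0454) = 0.02727 K/W
R_phenolic foam = (1/2.519 − 1/2.609)/(4π×0.0191) = 0.05706 K/W
R_total = 0.08433 K/W
Q = ΔT/R_total = 44/0.08433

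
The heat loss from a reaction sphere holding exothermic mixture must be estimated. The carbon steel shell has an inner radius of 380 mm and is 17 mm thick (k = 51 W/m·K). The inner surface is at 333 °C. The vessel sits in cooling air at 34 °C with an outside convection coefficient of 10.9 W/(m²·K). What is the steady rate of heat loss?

For a spherical shell R = (1/r₁ − 1/r₂)/(4πk); film R = 1/(h·4πr²). In series:
R_carbon steel shell = (1/0.38 − 1/0.397)/(4π×51) = 1.758×10^-4 K/W
R_outer film = 1/(h·4πr_o²) = 1/(10.9×4π×0.397²) = 0.04632 K/W
R_total = 0.0465 K/W
Q = ΔT/R_total = 299/0.0465

Q ≈ 6430 W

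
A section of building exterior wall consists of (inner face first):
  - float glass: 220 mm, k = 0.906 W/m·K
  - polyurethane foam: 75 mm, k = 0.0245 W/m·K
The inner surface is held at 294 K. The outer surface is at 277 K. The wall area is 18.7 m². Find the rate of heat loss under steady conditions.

Q ≈ 96.2 W

Thermal resistances in series:
R_float glass = L/(kA) = 0.22/(0.906×18.7) = 0.01299 K/W
R_polyurethane foam = L/(kA) = 0.075/(0.0245×18.7) = 0.1637 K/W
R_total = 0.1767 K/W
Q = ΔT / R_total = 17 / 0.1767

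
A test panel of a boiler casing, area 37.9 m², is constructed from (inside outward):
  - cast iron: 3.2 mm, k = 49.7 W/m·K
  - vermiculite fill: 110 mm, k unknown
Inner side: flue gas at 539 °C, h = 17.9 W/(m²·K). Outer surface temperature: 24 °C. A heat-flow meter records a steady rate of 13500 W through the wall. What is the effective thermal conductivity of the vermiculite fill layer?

Treating each layer as a thermal resistance in series:
R_inner film = 1/(h_i·A) = 1/(17.9×37.9) = 0.001474 K/W
R_cast iron = L/(kA) = 0.0032/(49.7×37.9) = 1.699×10^-6 K/W
Sum of known resistances R_other = 0.001476 K/W
Total R = ΔT/Q = 515/13500 = 0.03815 K/W
R_vermiculite fill = R_total − R_other = 0.03667 K/W
k = L/(R·A) = 0.11/(0.03667×37.9)

k ≈ 0.0791 W/(m·K)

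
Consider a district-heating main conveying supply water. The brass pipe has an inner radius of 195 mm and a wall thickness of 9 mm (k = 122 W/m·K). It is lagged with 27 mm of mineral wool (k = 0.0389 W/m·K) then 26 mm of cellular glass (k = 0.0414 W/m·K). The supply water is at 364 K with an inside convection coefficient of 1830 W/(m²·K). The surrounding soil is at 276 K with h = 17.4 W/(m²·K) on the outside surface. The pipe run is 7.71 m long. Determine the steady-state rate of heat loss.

Cylindrical conduction, so R = ln(r₂/r₁)/(2πkL) per layer, in series:
R_inner film = 1/(h_i·2πr₁L) = 1/(1830×2π×0.195×7.71) = 5.785×10^-5 K/W
R_brass pipe wall = ln(204/195)/(2π×122×7.71) = 7.634×10^-6 K/W
R_mineral wool = ln(231/204)/(2π×0.0389×7.71) = 0.06596 K/W
R_cellular glass = ln(257/231)/(2π×0.0414×7.71) = 0.05318 K/W
R_outer film = 1/(h_o·2πr_oL) = 1/(17.4×2π×0.257×7.71) = 0.004616 K/W
R_total = 0.1238 K/W
Q = ΔT/R_total = 88/0.1238

Q ≈ 711 W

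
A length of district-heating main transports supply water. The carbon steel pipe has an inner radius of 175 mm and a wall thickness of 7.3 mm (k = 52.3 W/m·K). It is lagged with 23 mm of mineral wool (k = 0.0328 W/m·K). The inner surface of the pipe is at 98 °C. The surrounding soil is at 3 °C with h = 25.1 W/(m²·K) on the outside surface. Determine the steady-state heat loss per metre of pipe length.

q′ ≈ 156 W/m

Per-layer cylindrical resistances, series-summed:
R_carbon steel pipe wall = ln(182.3/175)/(2π×52.3×1) = 1.244×10^-4 K/W
R_mineral wool = ln(205.3/182.3)/(2π×0.0328×1) = 0.5765 K/W
R_outer film = 1/(h_o·2πr_oL) = 1/(25.1×2π×0.2053×1) = 0.03089 K/W
R_total = 0.6076 K/W
Q = ΔT/R_total = 95/0.6076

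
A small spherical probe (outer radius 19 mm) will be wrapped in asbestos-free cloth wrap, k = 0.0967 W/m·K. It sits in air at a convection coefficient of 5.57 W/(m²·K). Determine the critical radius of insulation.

r_cr ≈ 34.7 mm

For a sphere r_cr = 2k/h = 2×0.0967/5.57
r_cr = 34.7 mm; since the bare radius (19 mm) is below r_cr, adding a thin layer of insulation will *increase* heat loss.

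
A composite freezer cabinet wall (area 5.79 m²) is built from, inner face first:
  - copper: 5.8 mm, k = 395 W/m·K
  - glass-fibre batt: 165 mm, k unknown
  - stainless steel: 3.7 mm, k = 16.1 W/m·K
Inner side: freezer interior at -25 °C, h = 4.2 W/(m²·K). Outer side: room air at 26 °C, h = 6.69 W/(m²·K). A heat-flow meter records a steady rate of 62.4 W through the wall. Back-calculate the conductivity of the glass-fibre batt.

Series thermal resistances:
R_inner film = 1/(h_i·A) = 1/(4.2×5.79) = 0.04112 K/W
R_copper = L/(kA) = 0.0058/(395×5.79) = 2.536×10^-6 K/W
R_stainless steel = L/(kA) = 0.0037/(16.1×5.79) = 3.969×10^-5 K/W
R_outer film = 1/(h_o·A) = 1/(6.69×5.79) = 0.02582 K/W
Sum of known resistances R_other = 0.06698 K/W
Total R = ΔT/Q = 51/62.4 = 0.8173 K/W
R_glass-fibre batt = R_total − R_other = 0.7503 K/W
k = L/(R·A) = 0.165/(0.7503×5.79)

k ≈ 0.038 W/(m·K)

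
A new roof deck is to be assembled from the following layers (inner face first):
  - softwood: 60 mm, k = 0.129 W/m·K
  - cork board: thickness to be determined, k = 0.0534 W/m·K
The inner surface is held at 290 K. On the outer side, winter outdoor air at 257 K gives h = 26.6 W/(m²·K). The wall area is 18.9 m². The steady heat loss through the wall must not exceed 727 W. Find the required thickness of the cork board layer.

Using the resistance-network approach (series):
R_softwood = L/(kA) = 0.06/(0.129×18.9) = 0.02461 K/W
R_outer film = 1/(h_o·A) = 1/(26.6×18.9) = 0.001989 K/W
Sum of the known resistances R_other = 0.0266 K/W
Required total resistance R_tot = ΔT/Q_allow = 33/727 = 0.04539 K/W
R_cork board = R_tot − R_other = 0.01879 K/W
L = R·k·A = 0.01879×0.0534×18.9

L ≈ 19 mm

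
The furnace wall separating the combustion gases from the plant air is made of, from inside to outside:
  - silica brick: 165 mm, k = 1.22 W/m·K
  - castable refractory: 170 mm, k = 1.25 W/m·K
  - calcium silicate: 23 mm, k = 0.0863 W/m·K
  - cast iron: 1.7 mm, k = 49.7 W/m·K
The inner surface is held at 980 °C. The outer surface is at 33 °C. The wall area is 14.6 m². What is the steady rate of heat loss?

Using the resistance-network approach (series):
R_silica brick = L/(kA) = 0.165/(1.22×14.6) = 0.009263 K/W
R_castable refractory = L/(kA) = 0.17/(1.25×14.6) = 0.009315 K/W
R_calcium silicate = L/(kA) = 0.023/(0.0863×14.6) = 0.01825 K/W
R_cast iron = L/(kA) = 0.0017/(49.7×14.6) = 2.343×10^-6 K/W
R_total = 0.03684 K/W
Q = ΔT / R_total = 947 / 0.03684

Q ≈ 25700 W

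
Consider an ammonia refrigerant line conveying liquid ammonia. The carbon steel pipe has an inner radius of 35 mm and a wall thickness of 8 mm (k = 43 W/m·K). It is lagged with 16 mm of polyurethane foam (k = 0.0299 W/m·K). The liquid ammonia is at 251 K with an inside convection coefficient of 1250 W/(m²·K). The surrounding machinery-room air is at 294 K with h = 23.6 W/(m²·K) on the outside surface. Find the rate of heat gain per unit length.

q′ ≈ 23.9 W/m

Per-layer cylindrical resistances, series-summed:
R_inner film = 1/(h_i·2πr₁L) = 1/(1250×2π×0.035×1) = 0.003638 K/W
R_carbon steel pipe wall = ln(43/35)/(2π×43×1) = 7.619×10^-4 K/W
R_polyurethane foam = ln(59/43)/(2π×0.0299×1) = 1.684 K/W
R_outer film = 1/(h_o·2πr_oL) = 1/(23.6×2π×0.059×1) = 0.1143 K/W
R_total = 1.803 K/W
Q = ΔT/R_total = 43/1.803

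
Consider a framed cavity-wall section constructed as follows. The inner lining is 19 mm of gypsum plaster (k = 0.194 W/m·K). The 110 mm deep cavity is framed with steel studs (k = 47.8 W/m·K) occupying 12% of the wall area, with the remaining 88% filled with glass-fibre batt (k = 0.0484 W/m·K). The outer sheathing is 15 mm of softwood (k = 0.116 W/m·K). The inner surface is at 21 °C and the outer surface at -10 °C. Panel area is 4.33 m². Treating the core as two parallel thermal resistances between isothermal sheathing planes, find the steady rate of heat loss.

Sheathing layers in series; stud and cavity paths in parallel between them.
R_inner = 0.019/(0.194×4.33) = 0.02262 K/W
R_stud  = 0.11/(47.8×0.12×4.33) = 0.004429 K/W
R_cav   = 0.11/(0.0484×0.88×4.33) = 0.5965 K/W
1/R_core = 1/R_stud + 1/R_cav → R_core = 0.004396 K/W
R_outer = 0.015/(0.116×4.33) = 0.02986 K/W
R_total = 0.05688 K/W
Q = ΔT/R_total = 31/0.05688

Q ≈ 545 W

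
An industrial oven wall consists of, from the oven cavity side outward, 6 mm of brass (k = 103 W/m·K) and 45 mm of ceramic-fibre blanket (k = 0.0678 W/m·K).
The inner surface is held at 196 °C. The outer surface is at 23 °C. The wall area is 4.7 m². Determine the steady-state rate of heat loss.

Model the wall as resistances in series:
R_brass = L/(kA) = 0.006/(103×4.7) = 1.239×10^-5 K/W
R_ceramic-fibre blanket = L/(kA) = 0.045/(0.0678×4.7) = 0.1412 K/W
R_total = 0.1412 K/W
Q = ΔT / R_total = 173 / 0.1412

Q ≈ 1220 W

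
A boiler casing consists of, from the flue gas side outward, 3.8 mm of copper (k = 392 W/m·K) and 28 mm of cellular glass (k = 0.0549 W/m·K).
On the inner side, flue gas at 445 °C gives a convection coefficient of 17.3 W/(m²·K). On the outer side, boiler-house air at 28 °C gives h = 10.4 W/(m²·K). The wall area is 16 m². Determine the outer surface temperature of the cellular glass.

Thermal resistances in series:
R_inner film = 1/(h_i·A) = 1/(17.3×16) = 0.003613 K/W
R_copper = L/(kA) = 0.0038/(392×16) = 6.059×10^-7 K/W
R_cellular glass = L/(kA) = 0.028/(0.0549×16) = 0.03188 K/W
R_outer film = 1/(h_o·A) = 1/(10.4×16) = 0.00601 K/W
R_total = 0.0415 K/W;  Q = ΔT/R_total = 417/0.0415 = 10050 W
T_interface = T_inner − Q·ΣR(inner→interface) = 445 − 10000×0.03549

T ≈ 88.4 °C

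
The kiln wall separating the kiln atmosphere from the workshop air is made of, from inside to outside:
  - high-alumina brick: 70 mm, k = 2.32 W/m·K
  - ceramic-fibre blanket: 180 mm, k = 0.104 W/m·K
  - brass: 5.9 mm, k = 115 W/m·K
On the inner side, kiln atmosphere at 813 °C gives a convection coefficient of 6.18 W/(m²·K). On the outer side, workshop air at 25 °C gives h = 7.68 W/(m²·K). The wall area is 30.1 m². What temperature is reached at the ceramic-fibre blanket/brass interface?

Thermal resistances in series:
R_inner film = 1/(h_i·A) = 1/(6.18×30.1) = 0.005376 K/W
R_high-alumina brick = L/(kA) = 0.07/(2.32×30.1) = 0.001002 K/W
R_ceramic-fibre blanket = L/(kA) = 0.18/(0.104×30.1) = 0.0575 K/W
R_brass = L/(kA) = 0.0059/(115×30.1) = 1.704×10^-6 K/W
R_outer film = 1/(h_o·A) = 1/(7.68×30.1) = 0.004326 K/W
R_total = 0.06821 K/W;  Q = ΔT/R_total = 788/0.06821 = 11550 W
T_interface = T_inner − Q·ΣR(inner→interface) = 813 − 11600×0.06388

T ≈ 75 °C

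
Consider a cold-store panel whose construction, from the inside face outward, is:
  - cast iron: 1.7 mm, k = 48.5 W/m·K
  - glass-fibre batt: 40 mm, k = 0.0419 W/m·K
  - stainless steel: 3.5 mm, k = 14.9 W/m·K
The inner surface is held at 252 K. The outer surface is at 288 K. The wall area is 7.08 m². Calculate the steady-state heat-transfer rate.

Treating each layer as a thermal resistance in series:
R_cast iron = L/(kA) = 0.0017/(48.5×7.08) = 4.951×10^-6 K/W
R_glass-fibre batt = L/(kA) = 0.04/(0.0419×7.08) = 0.1348 K/W
R_stainless steel = L/(kA) = 0.0035/(14.9×7.08) = 3.318×10^-5 K/W
R_total = 0.1349 K/W
Q = ΔT / R_total = 36 / 0.1349

Q ≈ 267 W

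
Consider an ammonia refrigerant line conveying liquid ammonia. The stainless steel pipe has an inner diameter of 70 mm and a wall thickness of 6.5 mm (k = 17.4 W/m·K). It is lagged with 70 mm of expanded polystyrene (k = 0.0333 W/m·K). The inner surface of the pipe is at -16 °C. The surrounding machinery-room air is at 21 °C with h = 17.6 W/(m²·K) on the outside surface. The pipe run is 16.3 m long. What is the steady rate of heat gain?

Q ≈ 125 W

Radial resistances (cylindrical: R_cond = ln(r_o/r_i)/(2πkL), R_conv = 1/(h·2πrL)):
R_stainless steel pipe wall = ln(41.5/35)/(2π×17.4×16.3) = 9.559×10^-5 K/W
R_expanded polystyrene = ln(111.5/41.5)/(2π×0.0333×16.3) = 0.2898 K/W
R_outer film = 1/(h_o·2πr_oL) = 1/(17.6×2π×0.1115×16.3) = 0.004976 K/W
R_total = 0.2949 K/W
Q = ΔT/R_total = 37/0.2949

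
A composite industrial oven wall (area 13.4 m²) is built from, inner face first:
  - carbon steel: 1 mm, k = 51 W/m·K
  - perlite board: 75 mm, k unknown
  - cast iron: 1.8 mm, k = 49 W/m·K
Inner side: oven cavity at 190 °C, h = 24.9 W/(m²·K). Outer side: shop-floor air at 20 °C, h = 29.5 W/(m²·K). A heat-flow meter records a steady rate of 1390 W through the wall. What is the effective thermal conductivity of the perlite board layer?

k ≈ 0.0479 W/(m·K)

Treating each layer as a thermal resistance in series:
R_inner film = 1/(h_i·A) = 1/(24.9×13.4) = 0.002997 K/W
R_carbon steel = L/(kA) = 0.001/(51×13.4) = 1.463×10^-6 K/W
R_cast iron = L/(kA) = 0.0018/(49×13.4) = 2.741×10^-6 K/W
R_outer film = 1/(h_o·A) = 1/(29.5×13.4) = 0.00253 K/W
Sum of known resistances R_other = 0.005531 K/W
Total R = ΔT/Q = 170/1390 = 0.1223 K/W
R_perlite board = R_total − R_other = 0.1168 K/W
k = L/(R·A) = 0.075/(0.1168×13.4)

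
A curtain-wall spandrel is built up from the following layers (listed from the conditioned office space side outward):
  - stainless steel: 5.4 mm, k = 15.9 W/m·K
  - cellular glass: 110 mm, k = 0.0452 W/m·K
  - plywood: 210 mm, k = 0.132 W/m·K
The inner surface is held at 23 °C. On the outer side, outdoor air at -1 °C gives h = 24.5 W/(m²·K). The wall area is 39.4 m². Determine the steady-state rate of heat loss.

Q ≈ 233 W

Using the resistance-network approach (series):
R_stainless steel = L/(kA) = 0.0054/(15.9×39.4) = 8.62×10^-6 K/W
R_cellular glass = L/(kA) = 0.11/(0.0452×39.4) = 0.06177 K/W
R_plywood = L/(kA) = 0.21/(0.132×39.4) = 0.04038 K/W
R_outer film = 1/(h_o·A) = 1/(24.5×39.4) = 0.001036 K/W
R_total = 0.1032 K/W
Q = ΔT / R_total = 24 / 0.1032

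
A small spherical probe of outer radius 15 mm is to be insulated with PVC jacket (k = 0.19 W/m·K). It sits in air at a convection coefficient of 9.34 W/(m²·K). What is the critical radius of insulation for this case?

r_cr ≈ 40.7 mm

For a sphere r_cr = 2k/h = 2×0.19/9.34
r_cr = 40.7 mm; since the bare radius (15 mm) is below r_cr, adding a thin layer of insulation will *increase* heat loss.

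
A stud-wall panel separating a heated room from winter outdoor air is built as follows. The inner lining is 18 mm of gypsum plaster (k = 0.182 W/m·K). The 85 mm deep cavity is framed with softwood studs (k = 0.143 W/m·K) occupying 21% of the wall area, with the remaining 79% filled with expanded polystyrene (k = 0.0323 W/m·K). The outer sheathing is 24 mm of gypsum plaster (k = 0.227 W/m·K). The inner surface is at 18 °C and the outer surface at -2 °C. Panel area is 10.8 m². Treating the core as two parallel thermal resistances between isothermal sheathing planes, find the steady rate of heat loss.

Q ≈ 125 W

Sheathing layers in series; stud and cavity paths in parallel between them.
R_inner = 0.018/(0.182×10.8) = 0.009158 K/W
R_stud  = 0.085/(0.143×0.21×10.8) = 0.2621 K/W
R_cav   = 0.085/(0.0323×0.79×10.8) = 0.3084 K/W
1/R_core = 1/R_stud + 1/R_cav → R_core = 0.1417 K/W
R_outer = 0.024/(0.227×10.8) = 0.00979 K/W
R_total = 0.1606 K/W
Q = ΔT/R_total = 20/0.1606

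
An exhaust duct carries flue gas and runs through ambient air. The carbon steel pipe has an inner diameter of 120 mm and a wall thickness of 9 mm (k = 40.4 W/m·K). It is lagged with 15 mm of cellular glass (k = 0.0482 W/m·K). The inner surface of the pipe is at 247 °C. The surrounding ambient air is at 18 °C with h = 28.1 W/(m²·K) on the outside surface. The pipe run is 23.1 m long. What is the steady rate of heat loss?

Cylindrical conduction, so R = ln(r₂/r₁)/(2πkL) per layer, in series:
R_carbon steel pipe wall = ln(69/60)/(2π×40.4×23.1) = 2.384×10^-5 K/W
R_cellular glass = ln(84/69)/(2π×0.0482×23.1) = 0.02812 K/W
R_outer film = 1/(h_o·2πr_oL) = 1/(28.1×2π×0.084×23.1) = 0.002919 K/W
R_total = 0.03106 K/W
Q = ΔT/R_total = 229/0.03106

Q ≈ 7370 W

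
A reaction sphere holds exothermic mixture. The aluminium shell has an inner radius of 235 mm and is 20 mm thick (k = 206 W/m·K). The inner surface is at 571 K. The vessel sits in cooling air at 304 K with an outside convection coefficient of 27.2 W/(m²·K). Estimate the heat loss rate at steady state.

Q ≈ 5920 W

Spherical conduction: R = (1/r_in − 1/r_out)/(4πk) per layer; series-sum.
R_aluminium shell = (1/0.235 − 1/0.255)/(4π×206) = 1.289×10^-4 K/W
R_outer film = 1/(h·4πr_o²) = 1/(27.2×4π×0.255²) = 0.04499 K/W
R_total = 0.04512 K/W
Q = ΔT/R_total = 267/0.04512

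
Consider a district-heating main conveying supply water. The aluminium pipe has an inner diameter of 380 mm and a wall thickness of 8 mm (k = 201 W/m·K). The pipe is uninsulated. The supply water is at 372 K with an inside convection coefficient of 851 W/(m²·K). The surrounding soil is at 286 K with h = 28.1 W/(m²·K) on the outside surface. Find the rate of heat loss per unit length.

For a radial system each layer contributes R = ln(r_out/r_in)/(2πkL); films add R = 1/(hA).
R_inner film = 1/(h_i·2πr₁L) = 1/(851×2π×0.19×1) = 9.843×10^-4 K/W
R_aluminium pipe wall = ln(198/190)/(2π×201×1) = 3.266×10^-5 K/W
R_outer film = 1/(h_o·2πr_oL) = 1/(28.1×2π×0.198×1) = 0.02861 K/W
R_total = 0.02962 K/W
Q = ΔT/R_total = 86/0.02962

q′ ≈ 2900 W/m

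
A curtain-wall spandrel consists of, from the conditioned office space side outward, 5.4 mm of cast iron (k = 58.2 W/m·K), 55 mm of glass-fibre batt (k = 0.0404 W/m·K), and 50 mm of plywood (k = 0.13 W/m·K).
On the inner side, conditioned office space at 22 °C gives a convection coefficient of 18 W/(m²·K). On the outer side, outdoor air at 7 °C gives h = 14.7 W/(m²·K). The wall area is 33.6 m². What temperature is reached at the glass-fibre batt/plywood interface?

Model the wall as resistances in series:
R_inner film = 1/(h_i·A) = 1/(18×33.6) = 0.001653 K/W
R_cast iron = L/(kA) = 0.0054/(58.2×33.6) = 2.761×10^-6 K/W
R_glass-fibre batt = L/(kA) = 0.055/(0.0404×33.6) = 0.04052 K/W
R_plywood = L/(kA) = 0.05/(0.13×33.6) = 0.01145 K/W
R_outer film = 1/(h_o·A) = 1/(14.7×33.6) = 0.002025 K/W
R_total = 0.05565 K/W;  Q = ΔT/R_total = 15/0.05565 = 269.6 W
T_interface = T_inner − Q·ΣR(inner→interface) = 22 − 270×0.04217

T ≈ 10.6 °C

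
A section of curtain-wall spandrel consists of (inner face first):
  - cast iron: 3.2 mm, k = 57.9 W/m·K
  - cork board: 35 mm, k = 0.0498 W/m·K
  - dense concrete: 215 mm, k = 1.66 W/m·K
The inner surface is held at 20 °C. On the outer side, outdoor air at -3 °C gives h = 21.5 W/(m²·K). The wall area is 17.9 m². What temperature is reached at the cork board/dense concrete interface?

T ≈ 1.61 °C

Treating each layer as a thermal resistance in series:
R_cast iron = L/(kA) = 0.0032/(57.9×17.9) = 3.088×10^-6 K/W
R_cork board = L/(kA) = 0.035/(0.0498×17.9) = 0.03926 K/W
R_dense concrete = L/(kA) = 0.215/(1.66×17.9) = 0.007236 K/W
R_outer film = 1/(h_o·A) = 1/(21.5×17.9) = 0.002598 K/W
R_total = 0.0491 K/W;  Q = ΔT/R_total = 23/0.0491 = 468.4 W
T_interface = T_inner − Q·ΣR(inner→interface) = 20 − 468×0.03927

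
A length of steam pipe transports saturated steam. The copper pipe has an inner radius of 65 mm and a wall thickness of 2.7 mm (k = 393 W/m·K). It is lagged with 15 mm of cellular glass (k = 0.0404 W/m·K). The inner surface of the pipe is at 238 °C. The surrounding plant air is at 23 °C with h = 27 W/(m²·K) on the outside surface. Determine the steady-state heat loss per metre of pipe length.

q′ ≈ 250 W/m

Cylindrical conduction, so R = ln(r₂/r₁)/(2πkL) per layer, in series:
R_copper pipe wall = ln(67.7/65)/(2π×393×1) = 1.648×10^-5 K/W
R_cellular glass = ln(82.7/67.7)/(2π×0.0404×1) = 0.7884 K/W
R_outer film = 1/(h_o·2πr_oL) = 1/(27×2π×0.0827×1) = 0.07128 K/W
R_total = 0.8597 K/W
Q = ΔT/R_total = 215/0.8597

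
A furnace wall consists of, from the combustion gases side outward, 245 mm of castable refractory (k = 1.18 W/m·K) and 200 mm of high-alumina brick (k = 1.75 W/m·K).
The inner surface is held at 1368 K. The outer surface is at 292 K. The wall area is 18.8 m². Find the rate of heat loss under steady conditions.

Q ≈ 62800 W

Using the resistance-network approach (series):
R_castable refractory = L/(kA) = 0.245/(1.18×18.8) = 0.01104 K/W
R_high-alumina brick = L/(kA) = 0.2/(1.75×18.8) = 0.006079 K/W
R_total = 0.01712 K/W
Q = ΔT / R_total = 1076 / 0.01712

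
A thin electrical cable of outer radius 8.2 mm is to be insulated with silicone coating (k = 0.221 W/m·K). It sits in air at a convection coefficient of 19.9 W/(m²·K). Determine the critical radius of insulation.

For a cylinder r_cr = k/h = 0.221/19.9
r_cr = 11.1 mm; since the bare radius (8.2 mm) is below r_cr, adding a thin layer of insulation will *increase* heat loss.

r_cr ≈ 11.1 mm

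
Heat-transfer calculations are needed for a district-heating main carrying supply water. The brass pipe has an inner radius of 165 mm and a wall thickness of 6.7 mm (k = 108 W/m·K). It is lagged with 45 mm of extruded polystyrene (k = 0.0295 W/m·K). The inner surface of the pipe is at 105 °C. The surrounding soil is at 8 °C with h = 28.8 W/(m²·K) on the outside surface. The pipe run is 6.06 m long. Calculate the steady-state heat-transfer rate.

Q ≈ 459 W

For a radial system each layer contributes R = ln(r_out/r_in)/(2πkL); films add R = 1/(hA).
R_brass pipe wall = ln(171.7/165)/(2π×108×6.06) = 9.679×10^-6 K/W
R_extruded polystyrene = ln(216.7/171.7)/(2π×0.0295×6.06) = 0.2072 K/W
R_outer film = 1/(h_o·2πr_oL) = 1/(28.8×2π×0.2167×6.06) = 0.004208 K/W
R_total = 0.2114 K/W
Q = ΔT/R_total = 97/0.2114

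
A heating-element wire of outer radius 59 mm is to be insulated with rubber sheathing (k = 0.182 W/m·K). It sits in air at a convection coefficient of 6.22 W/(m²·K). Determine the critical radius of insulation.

r_cr ≈ 29.3 mm

For a cylinder r_cr = k/h = 0.182/6.22
r_cr = 29.3 mm; since the bare radius (59 mm) is above r_cr, any added insulation will reduce heat loss.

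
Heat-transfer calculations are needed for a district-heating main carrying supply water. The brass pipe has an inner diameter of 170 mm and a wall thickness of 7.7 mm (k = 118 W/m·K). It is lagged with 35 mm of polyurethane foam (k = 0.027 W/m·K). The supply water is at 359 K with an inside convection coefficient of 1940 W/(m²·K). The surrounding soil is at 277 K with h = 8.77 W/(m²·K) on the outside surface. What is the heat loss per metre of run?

q′ ≈ 40.4 W/m

Per-layer cylindrical resistances, series-summed:
R_inner film = 1/(h_i·2πr₁L) = 1/(1940×2π×0.085×1) = 9.652×10^-4 K/W
R_brass pipe wall = ln(92.7/85)/(2π×118×1) = 1.17×10^-4 K/W
R_polyurethane foam = ln(127.7/92.7)/(2π×0.027×1) = 1.888 K/W
R_outer film = 1/(h_o·2πr_oL) = 1/(8.77×2π×0.1277×1) = 0.1421 K/W
R_total = 2.031 K/W
Q = ΔT/R_total = 82/2.031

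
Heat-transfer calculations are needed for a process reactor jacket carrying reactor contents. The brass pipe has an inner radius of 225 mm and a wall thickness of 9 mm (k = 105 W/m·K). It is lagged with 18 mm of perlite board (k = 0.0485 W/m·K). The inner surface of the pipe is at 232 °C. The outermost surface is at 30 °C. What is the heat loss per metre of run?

q′ ≈ 830 W/m

Per-layer cylindrical resistances, series-summed:
R_brass pipe wall = ln(234/225)/(2π×105×1) = 5.945×10^-5 K/W
R_perlite board = ln(252/234)/(2π×0.0485×1) = 0.2432 K/W
R_total = 0.2432 K/W
Q = ΔT/R_total = 202/0.2432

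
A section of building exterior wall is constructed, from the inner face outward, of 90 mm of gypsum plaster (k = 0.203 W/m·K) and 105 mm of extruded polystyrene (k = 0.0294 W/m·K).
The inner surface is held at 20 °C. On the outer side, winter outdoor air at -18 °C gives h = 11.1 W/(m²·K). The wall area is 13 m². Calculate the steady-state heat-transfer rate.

Series thermal resistances:
R_gypsum plaster = L/(kA) = 0.09/(0.203×13) = 0.0341 K/W
R_extruded polystyrene = L/(kA) = 0.105/(0.0294×13) = 0.2747 K/W
R_outer film = 1/(h_o·A) = 1/(11.1×13) = 0.00693 K/W
R_total = 0.3158 K/W
Q = ΔT / R_total = 38 / 0.3158

Q ≈ 120 W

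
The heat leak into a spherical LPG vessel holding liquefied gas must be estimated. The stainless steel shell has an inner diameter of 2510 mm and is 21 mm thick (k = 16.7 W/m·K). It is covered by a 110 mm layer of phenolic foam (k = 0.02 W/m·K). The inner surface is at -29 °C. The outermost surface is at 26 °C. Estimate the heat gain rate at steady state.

For a spherical shell R = (1/r₁ − 1/r₂)/(4πk); film R = 1/(h·4πr²). In series:
R_stainless steel shell = (1/1.255 − 1/1.276)/(4π×16.7) = 6.249×10^-5 K/W
R_phenolic foam = (1/1.276 − 1/1.386)/(4π×0.02) = 0.2475 K/W
R_total = 0.2475 K/W
Q = ΔT/R_total = 55/0.2475

Q ≈ 222 W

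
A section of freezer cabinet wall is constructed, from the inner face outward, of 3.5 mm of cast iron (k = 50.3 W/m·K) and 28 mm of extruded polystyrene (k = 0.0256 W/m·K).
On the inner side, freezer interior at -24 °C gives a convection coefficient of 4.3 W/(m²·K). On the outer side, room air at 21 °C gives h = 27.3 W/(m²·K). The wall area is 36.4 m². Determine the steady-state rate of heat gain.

Treating each layer as a thermal resistance in series:
R_inner film = 1/(h_i·A) = 1/(4.3×36.4) = 0.006389 K/W
R_cast iron = L/(kA) = 0.0035/(50.3×36.4) = 1.912×10^-6 K/W
R_extruded polystyrene = L/(kA) = 0.028/(0.0256×36.4) = 0.03005 K/W
R_outer film = 1/(h_o·A) = 1/(27.3×36.4) = 0.001006 K/W
R_total = 0.03745 K/W
Q = ΔT / R_total = 45 / 0.03745

Q ≈ 1200 W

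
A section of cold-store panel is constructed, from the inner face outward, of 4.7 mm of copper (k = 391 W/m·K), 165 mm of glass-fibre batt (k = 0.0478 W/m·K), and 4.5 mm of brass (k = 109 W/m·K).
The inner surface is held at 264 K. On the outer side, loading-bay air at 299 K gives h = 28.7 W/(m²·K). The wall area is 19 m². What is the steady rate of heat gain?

Using the resistance-network approach (series):
R_copper = L/(kA) = 0.0047/(391×19) = 6.327×10^-7 K/W
R_glass-fibre batt = L/(kA) = 0.165/(0.0478×19) = 0.1817 K/W
R_brass = L/(kA) = 0.0045/(109×19) = 2.173×10^-6 K/W
R_outer film = 1/(h_o·A) = 1/(28.7×19) = 0.001834 K/W
R_total = 0.1835 K/W
Q = ΔT / R_total = 35 / 0.1835

Q ≈ 191 W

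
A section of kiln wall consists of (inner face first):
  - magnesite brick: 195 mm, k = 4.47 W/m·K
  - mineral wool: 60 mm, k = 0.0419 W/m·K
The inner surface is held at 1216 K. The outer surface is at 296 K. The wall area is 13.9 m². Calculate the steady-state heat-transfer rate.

Using the resistance-network approach (series):
R_magnesite brick = L/(kA) = 0.195/(4.47×13.9) = 0.003138 K/W
R_mineral wool = L/(kA) = 0.06/(0.0419×13.9) = 0.103 K/W
R_total = 0.1062 K/W
Q = ΔT / R_total = 920 / 0.1062

Q ≈ 8670 W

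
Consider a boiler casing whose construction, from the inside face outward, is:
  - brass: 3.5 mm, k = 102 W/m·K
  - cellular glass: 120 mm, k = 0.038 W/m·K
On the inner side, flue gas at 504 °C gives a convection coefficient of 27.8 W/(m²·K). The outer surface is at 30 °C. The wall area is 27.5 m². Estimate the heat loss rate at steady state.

Series thermal resistances:
R_inner film = 1/(h_i·A) = 1/(27.8×27.5) = 0.001308 K/W
R_brass = L/(kA) = 0.0035/(102×27.5) = 1.248×10^-6 K/W
R_cellular glass = L/(kA) = 0.12/(0.038×27.5) = 0.1148 K/W
R_total = 0.1161 K/W
Q = ΔT / R_total = 474 / 0.1161

Q ≈ 4080 W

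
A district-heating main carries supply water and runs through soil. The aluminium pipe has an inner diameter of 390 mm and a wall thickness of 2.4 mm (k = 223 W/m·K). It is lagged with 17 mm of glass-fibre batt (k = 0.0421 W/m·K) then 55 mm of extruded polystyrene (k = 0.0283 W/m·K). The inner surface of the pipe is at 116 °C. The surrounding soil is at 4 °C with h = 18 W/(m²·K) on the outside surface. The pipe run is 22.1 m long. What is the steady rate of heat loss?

Q ≈ 1520 W

For a radial system each layer contributes R = ln(r_out/r_in)/(2πkL); films add R = 1/(hA).
R_aluminium pipe wall = ln(197.4/195)/(2π×223×22.1) = 3.95×10^-7 K/W
R_glass-fibre batt = ln(214.4/197.4)/(2π×0.0421×22.1) = 0.01413 K/W
R_extruded polystyrene = ln(269.4/214.4)/(2π×0.0283×22.1) = 0.05811 K/W
R_outer film = 1/(h_o·2πr_oL) = 1/(18×2π×0.2694×22.1) = 0.001485 K/W
R_total = 0.07373 K/W
Q = ΔT/R_total = 112/0.07373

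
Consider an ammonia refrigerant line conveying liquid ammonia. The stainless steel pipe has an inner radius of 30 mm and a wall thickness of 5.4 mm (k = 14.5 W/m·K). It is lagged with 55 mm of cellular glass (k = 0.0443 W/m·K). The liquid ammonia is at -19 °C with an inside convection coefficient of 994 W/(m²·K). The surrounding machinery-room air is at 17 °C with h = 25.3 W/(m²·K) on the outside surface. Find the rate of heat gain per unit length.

Radial resistances (cylindrical: R_cond = ln(r_o/r_i)/(2πkL), R_conv = 1/(h·2πrL)):
R_inner film = 1/(h_i·2πr₁L) = 1/(994×2π×0.03×1) = 0.005337 K/W
R_stainless steel pipe wall = ln(35.4/30)/(2π×14.5×1) = 0.001817 K/W
R_cellular glass = ln(90.4/35.4)/(2π×0.0443×1) = 3.368 K/W
R_outer film = 1/(h_o·2πr_oL) = 1/(25.3×2π×0.0904×1) = 0.06959 K/W
R_total = 3.445 K/W
Q = ΔT/R_total = 36/3.445

q′ ≈ 10.4 W/m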